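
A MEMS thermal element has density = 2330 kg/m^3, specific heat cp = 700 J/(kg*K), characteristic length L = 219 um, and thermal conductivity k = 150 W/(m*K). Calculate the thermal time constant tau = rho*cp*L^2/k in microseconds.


Step 1: Convert L to m: L = 219e-6 m
Step 2: L^2 = (219e-6)^2 = 4.7961e-08 m^2
Step 3: tau = 2330 * 700 * 4.7961e-08 / 150 = 5.2149594e-04 s
Step 4: Convert to microseconds (multiply by 1e6).
tau = 521.496 us


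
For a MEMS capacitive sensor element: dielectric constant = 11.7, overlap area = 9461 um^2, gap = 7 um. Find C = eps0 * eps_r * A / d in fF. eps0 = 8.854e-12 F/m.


Step 1: Convert area to m^2: A = 9461e-12 m^2
Step 2: Convert gap to m: d = 7e-6 m
Step 3: C = eps0 * eps_r * A / d
C = 8.854e-12 * 11.7 * 9461e-12 / 7e-6
Step 4: Convert to fF (multiply by 1e15).
C = 140.01 fF


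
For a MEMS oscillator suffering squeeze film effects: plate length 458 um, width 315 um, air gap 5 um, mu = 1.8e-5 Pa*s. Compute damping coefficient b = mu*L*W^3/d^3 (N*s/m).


Step 1: Convert to SI.
L = 458e-6 m, W = 315e-6 m, d = 5e-6 m
Step 2: W^3 = (315e-6)^3 = 3.13e-11 m^3
Step 3: d^3 = (5e-6)^3 = 1.25e-16 m^3
Step 4: b = 1.8e-5 * 458e-6 * 3.13e-11 / 1.25e-16
b = 2.06e-03 N*s/m


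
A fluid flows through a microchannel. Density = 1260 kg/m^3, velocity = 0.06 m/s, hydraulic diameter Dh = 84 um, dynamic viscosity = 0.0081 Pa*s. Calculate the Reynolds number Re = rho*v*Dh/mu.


Step 1: Convert Dh to meters: Dh = 84e-6 m
Step 2: Re = rho * v * Dh / mu
Re = 1260 * 0.06 * 84e-6 / 0.0081
Re = 0.784


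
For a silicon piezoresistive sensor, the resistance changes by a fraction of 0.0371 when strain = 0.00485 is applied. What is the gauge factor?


Step 1: Identify values.
dR/R = 0.0371, strain = 0.00485
Step 2: GF = (dR/R) / strain = 0.0371 / 0.00485
GF = 7.6


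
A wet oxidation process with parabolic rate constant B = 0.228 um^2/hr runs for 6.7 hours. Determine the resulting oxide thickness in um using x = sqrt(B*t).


Step 1: Compute B*t = 0.228 * 6.7 = 1.5276
Step 2: x = sqrt(1.5276)
x = 1.236 um


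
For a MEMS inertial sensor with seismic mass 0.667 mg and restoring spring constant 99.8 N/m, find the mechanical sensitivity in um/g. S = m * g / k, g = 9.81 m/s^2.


Step 1: Convert mass: m = 0.667 mg = 6.67e-07 kg
Step 2: S = m * g / k = 6.67e-07 * 9.81 / 99.8
Step 3: S = 6.56e-08 m/g
Step 4: Convert to um/g: S = 0.066 um/g


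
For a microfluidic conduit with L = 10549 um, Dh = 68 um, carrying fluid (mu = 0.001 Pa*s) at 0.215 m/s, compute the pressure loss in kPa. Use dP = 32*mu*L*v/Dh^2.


Step 1: Convert to SI: L = 10549e-6 m, Dh = 68e-6 m
Step 2: dP = 32 * 0.001 * 10549e-6 * 0.215 / (68e-6)^2
Step 3: dP = 15695.74 Pa
Step 4: Convert to kPa: dP = 15.7 kPa


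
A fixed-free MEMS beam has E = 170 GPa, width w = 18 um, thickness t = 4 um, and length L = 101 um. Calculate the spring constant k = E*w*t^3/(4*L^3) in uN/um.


Step 1: Convert E to consistent units (1 GPa = 1000 uN/um^2).
E = 170 GPa = 170000 uN/um^2
Step 2: Compute t^3 = 4^3 = 64
Step 3: Compute L^3 = 101^3 = 1030301
Step 4: k = 170000 * 18 * 64 / (4 * 1030301)
k = 47.5201 uN/um


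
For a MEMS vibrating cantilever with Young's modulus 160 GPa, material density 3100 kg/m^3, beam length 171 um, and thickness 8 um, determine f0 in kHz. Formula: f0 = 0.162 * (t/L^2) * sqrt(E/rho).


Step 1: Convert units to SI.
t_SI = 8e-6 m, L_SI = 171e-6 m
Step 2: Calculate sqrt(E/rho).
sqrt(160e9 / 3100) = 7184.21 m/s
Step 3: Compute f0.
f0 = 0.162 * 8e-6 / (171e-6)^2 * 7184.21 = 318413.7 Hz = 318.41 kHz


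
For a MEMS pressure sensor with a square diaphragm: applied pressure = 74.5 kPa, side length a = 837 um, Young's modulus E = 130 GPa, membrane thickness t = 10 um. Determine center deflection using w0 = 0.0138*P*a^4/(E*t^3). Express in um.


Step 1: Convert pressure to compatible units (E is in GPa, so P in GPa).
P = 74.5 kPa = 74.5e-6 GPa
Step 2: Compute numerator: 0.0138 * P * a^4.
a^4 = 837^4 = 490796923761
numerator = 0.0138 * 74.5e-6 * 490796923761 = 5.045883e+05
Step 3: Compute denominator: E * t^3 = 130 * 10^3 = 130000
Step 4: w0 = numerator / denominator = 5.045883e+05 / 130000 = 3.8814 um


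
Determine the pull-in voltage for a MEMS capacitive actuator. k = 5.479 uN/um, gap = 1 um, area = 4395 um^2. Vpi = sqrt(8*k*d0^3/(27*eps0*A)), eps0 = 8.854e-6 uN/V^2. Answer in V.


Step 1: Compute numerator: 8 * k * d0^3 = 8 * 5.479 * 1^3 = 43.832
Step 2: Compute denominator: 27 * eps0 * A = 27 * 8.854e-6 * 4395 = 1.05066
Step 3: Vpi = sqrt(43.832 / 1.05066)
Vpi = 6.46 V


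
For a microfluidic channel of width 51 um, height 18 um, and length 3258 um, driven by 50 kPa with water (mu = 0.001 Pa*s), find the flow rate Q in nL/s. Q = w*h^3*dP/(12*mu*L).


Step 1: Convert all dimensions to SI (meters).
w = 51e-6 m, h = 18e-6 m, L = 3258e-6 m, dP = 50e3 Pa
Step 2: Q = w * h^3 * dP / (12 * mu * L)
Q = 51e-6 * (18e-6)^3 * 50e3 / (12 * 0.001 * 3258e-6) = 3.8038674e-10 m^3/s
Step 3: Convert Q from m^3/s to nL/s (1 m^3 = 1e12 nL, so multiply by 1e12).
Q = 380.387 nL/s


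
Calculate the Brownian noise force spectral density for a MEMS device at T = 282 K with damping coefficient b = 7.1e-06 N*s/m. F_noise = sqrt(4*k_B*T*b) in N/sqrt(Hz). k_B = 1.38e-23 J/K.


Step 1: Compute 4 * k_B * T * b
= 4 * 1.38e-23 * 282 * 7.1e-06
= 1.1052e-25 N^2/Hz
Step 2: F_noise = sqrt(1.1052e-25)
F_noise = 3.32e-13 N/sqrt(Hz)


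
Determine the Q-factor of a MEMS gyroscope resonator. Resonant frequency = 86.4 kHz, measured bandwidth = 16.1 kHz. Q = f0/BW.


Step 1: Q = f0 / bandwidth
Step 2: Q = 86.4 / 16.1
Q = 5.4


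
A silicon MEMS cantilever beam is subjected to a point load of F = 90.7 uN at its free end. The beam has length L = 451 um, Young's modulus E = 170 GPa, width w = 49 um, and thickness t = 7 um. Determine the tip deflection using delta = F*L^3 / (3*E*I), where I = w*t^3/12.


Step 1: Calculate the second moment of area.
I = w * t^3 / 12 = 49 * 7^3 / 12 = 1400.5833 um^4
Step 2: Convert E to consistent units (1 GPa = 1000 uN/um^2).
E = 170 GPa = 170000 uN/um^2
Step 3: Calculate tip deflection.
delta = F * L^3 / (3 * E * I)
delta = 90.7 * 451^3 / (3 * 170000 * 1400.5833)
delta = 11.6482 um


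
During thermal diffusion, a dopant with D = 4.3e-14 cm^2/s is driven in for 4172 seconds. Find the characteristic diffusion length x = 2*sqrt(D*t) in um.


Step 1: Compute D*t = 4.3e-14 * 4172 = 1.79396e-10 cm^2
Step 2: sqrt(D*t) = 1.3394e-05 cm
Step 3: x = 2 * 1.3394e-05 cm = 2.6788e-05 cm
Step 4: Convert to um (1 cm = 1e4 um): x = 0.268 um


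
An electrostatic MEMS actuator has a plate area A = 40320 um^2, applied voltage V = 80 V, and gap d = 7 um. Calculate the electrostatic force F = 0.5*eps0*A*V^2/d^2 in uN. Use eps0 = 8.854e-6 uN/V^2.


Step 1: Identify parameters.
eps0 = 8.854e-6 uN/V^2, A = 40320 um^2, V = 80 V, d = 7 um
Step 2: Compute V^2 = 80^2 = 6400
Step 3: Compute d^2 = 7^2 = 49
Step 4: F = 0.5 * 8.854e-6 * 40320 * 6400 / 49
F = 23.314 uN


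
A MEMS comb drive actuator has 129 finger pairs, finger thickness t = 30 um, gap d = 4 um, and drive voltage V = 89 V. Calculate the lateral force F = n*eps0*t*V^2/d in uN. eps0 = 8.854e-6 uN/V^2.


Step 1: Parameters: n=129, eps0=8.854e-6 uN/V^2, t=30 um, V=89 V, d=4 um
Step 2: V^2 = 7921
Step 3: F = 129 * 8.854e-6 * 30 * 7921 / 4
F = 67.853 uN


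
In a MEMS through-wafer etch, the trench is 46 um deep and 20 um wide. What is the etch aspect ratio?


Step 1: AR = depth / width
Step 2: AR = 46 / 20
AR = 2.3


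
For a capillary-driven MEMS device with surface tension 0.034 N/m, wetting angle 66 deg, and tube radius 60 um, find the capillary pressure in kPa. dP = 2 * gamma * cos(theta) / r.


Step 1: cos(66 deg) = 0.4067
Step 2: Convert r to m: r = 60e-6 m
Step 3: dP = 2 * 0.034 * 0.4067 / 60e-6 = 460.9 Pa
Step 4: Convert Pa to kPa (divide by 1000).
dP = 0.46 kPa


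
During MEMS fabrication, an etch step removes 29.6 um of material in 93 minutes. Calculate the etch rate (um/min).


Step 1: Etch rate = depth / time
Step 2: rate = 29.6 / 93
rate = 0.318 um/min


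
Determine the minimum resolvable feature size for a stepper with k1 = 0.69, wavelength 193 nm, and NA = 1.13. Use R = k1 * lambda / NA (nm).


Step 1: Identify values: k1 = 0.69, lambda = 193 nm, NA = 1.13
Step 2: R = k1 * lambda / NA
R = 0.69 * 193 / 1.13
R = 117.8 nm


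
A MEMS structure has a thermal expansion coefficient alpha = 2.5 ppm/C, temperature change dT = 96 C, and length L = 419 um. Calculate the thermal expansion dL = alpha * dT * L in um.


Step 1: Convert CTE: alpha = 2.5 ppm/C = 2.5e-6 /C
Step 2: dL = 2.5e-6 * 96 * 419
dL = 0.1006 um


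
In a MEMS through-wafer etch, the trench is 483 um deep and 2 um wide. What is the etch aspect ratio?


Step 1: AR = depth / width
Step 2: AR = 483 / 2
AR = 241.5


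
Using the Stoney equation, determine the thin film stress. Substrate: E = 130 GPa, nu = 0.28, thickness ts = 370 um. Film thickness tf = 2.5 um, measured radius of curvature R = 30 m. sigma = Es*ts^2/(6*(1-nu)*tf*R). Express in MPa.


Step 1: Compute numerator: Es * ts^2 = 130 * 370^2 = 17797000 (GPa*um^2)
Step 2: Compute denominator (R in um): 6*(1-nu)*tf*R = 6*0.72*2.5*30e6 = 324000000.0 (um^2)
Step 3: sigma (GPa) = 17797000 / 324000000.0 = 5.4929e-02 GPa
Step 4: Convert to MPa (x1000): sigma = 54.9 MPa


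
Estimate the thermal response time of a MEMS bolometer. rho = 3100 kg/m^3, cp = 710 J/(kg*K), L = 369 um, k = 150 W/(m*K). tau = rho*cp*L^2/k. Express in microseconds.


Step 1: Convert L to m: L = 369e-6 m
Step 2: L^2 = (369e-6)^2 = 1.36161e-07 m^2
Step 3: tau = 3100 * 710 * 1.36161e-07 / 150 = 1.99793574e-03 s
Step 4: Convert to microseconds (multiply by 1e6).
tau = 1997.936 us


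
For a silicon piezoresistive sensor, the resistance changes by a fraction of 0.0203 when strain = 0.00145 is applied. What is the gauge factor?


Step 1: Identify values.
dR/R = 0.0203, strain = 0.00145
Step 2: GF = (dR/R) / strain = 0.0203 / 0.00145
GF = 14.0


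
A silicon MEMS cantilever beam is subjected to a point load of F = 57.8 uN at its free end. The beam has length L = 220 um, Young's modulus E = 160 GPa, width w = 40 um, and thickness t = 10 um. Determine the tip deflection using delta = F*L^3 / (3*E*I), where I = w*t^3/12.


Step 1: Calculate the second moment of area.
I = w * t^3 / 12 = 40 * 10^3 / 12 = 3333.3333 um^4
Step 2: Convert E to consistent units (1 GPa = 1000 uN/um^2).
E = 160 GPa = 160000 uN/um^2
Step 3: Calculate tip deflection.
delta = F * L^3 / (3 * E * I)
delta = 57.8 * 220^3 / (3 * 160000 * 3333.3333)
delta = 0.3847 um


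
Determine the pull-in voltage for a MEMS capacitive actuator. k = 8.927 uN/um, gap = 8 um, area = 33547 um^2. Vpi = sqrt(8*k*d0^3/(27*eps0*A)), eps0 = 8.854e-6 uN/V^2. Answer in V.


Step 1: Compute numerator: 8 * k * d0^3 = 8 * 8.927 * 8^3 = 36564.992
Step 2: Compute denominator: 27 * eps0 * A = 27 * 8.854e-6 * 33547 = 8.019679
Step 3: Vpi = sqrt(36564.992 / 8.019679)
Vpi = 67.52 V


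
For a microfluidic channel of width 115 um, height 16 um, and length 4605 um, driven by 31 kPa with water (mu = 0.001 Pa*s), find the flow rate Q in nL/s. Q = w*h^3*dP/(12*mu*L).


Step 1: Convert all dimensions to SI (meters).
w = 115e-6 m, h = 16e-6 m, L = 4605e-6 m, dP = 31e3 Pa
Step 2: Q = w * h^3 * dP / (12 * mu * L)
Q = 115e-6 * (16e-6)^3 * 31e3 / (12 * 0.001 * 4605e-6) = 2.6424611e-10 m^3/s
Step 3: Convert Q from m^3/s to nL/s (1 m^3 = 1e12 nL, so multiply by 1e12).
Q = 264.246 nL/s


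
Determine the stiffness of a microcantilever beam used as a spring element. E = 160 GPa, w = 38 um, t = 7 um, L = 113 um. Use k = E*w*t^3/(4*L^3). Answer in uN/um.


Step 1: Convert E to consistent units (1 GPa = 1000 uN/um^2).
E = 160 GPa = 160000 uN/um^2
Step 2: Compute t^3 = 7^3 = 343
Step 3: Compute L^3 = 113^3 = 1442897
Step 4: k = 160000 * 38 * 343 / (4 * 1442897)
k = 361.3286 uN/um


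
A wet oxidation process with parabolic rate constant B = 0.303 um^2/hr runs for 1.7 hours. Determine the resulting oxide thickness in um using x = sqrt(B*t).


Step 1: Compute B*t = 0.303 * 1.7 = 0.5151
Step 2: x = sqrt(0.5151)
x = 0.718 um


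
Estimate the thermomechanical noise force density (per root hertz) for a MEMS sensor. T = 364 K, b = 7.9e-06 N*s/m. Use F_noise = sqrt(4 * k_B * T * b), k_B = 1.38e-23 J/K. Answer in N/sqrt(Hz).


Step 1: Compute 4 * k_B * T * b
= 4 * 1.38e-23 * 364 * 7.9e-06
= 1.5873e-25 N^2/Hz
Step 2: F_noise = sqrt(1.5873e-25)
F_noise = 3.98e-13 N/sqrt(Hz)


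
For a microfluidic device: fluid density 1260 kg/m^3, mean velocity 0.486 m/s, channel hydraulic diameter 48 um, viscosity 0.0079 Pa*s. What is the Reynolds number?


Step 1: Convert Dh to meters: Dh = 48e-6 m
Step 2: Re = rho * v * Dh / mu
Re = 1260 * 0.486 * 48e-6 / 0.0079
Re = 3.721


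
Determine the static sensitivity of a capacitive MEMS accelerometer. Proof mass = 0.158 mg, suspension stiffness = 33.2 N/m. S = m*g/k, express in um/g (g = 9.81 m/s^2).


Step 1: Convert mass: m = 0.158 mg = 1.58e-07 kg
Step 2: S = m * g / k = 1.58e-07 * 9.81 / 33.2
Step 3: S = 4.67e-08 m/g
Step 4: Convert to um/g: S = 0.047 um/g


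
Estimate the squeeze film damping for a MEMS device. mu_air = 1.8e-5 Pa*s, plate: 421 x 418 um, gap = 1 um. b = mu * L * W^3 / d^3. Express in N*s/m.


Step 1: Convert to SI.
L = 421e-6 m, W = 418e-6 m, d = 1e-6 m
Step 2: W^3 = (418e-6)^3 = 7.30e-11 m^3
Step 3: d^3 = (1e-6)^3 = 1.00e-18 m^3
Step 4: b = 1.8e-5 * 421e-6 * 7.30e-11 / 1.00e-18
b = 5.53e-01 N*s/m


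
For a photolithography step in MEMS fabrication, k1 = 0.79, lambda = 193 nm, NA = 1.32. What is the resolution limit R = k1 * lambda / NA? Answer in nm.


Step 1: Identify values: k1 = 0.79, lambda = 193 nm, NA = 1.32
Step 2: R = k1 * lambda / NA
R = 0.79 * 193 / 1.32
R = 115.5 nm


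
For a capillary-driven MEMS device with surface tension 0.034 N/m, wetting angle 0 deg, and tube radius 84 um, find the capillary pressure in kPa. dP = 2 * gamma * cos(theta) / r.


Step 1: cos(0 deg) = 1.0
Step 2: Convert r to m: r = 84e-6 m
Step 3: dP = 2 * 0.034 * 1.0 / 84e-6 = 809.5 Pa
Step 4: Convert Pa to kPa (divide by 1000).
dP = 0.81 kPa


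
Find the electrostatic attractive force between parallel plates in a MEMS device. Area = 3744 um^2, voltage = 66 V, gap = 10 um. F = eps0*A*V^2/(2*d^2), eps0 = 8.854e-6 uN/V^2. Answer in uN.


Step 1: Identify parameters.
eps0 = 8.854e-6 uN/V^2, A = 3744 um^2, V = 66 V, d = 10 um
Step 2: Compute V^2 = 66^2 = 4356
Step 3: Compute d^2 = 10^2 = 100
Step 4: F = 0.5 * 8.854e-6 * 3744 * 4356 / 100
F = 0.722 uN


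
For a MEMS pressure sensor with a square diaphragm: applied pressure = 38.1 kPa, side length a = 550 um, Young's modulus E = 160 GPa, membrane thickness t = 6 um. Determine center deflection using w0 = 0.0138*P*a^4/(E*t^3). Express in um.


Step 1: Convert pressure to compatible units (E is in GPa, so P in GPa).
P = 38.1 kPa = 38.1e-6 GPa
Step 2: Compute numerator: 0.0138 * P * a^4.
a^4 = 550^4 = 91506250000
numerator = 0.0138 * 38.1e-6 * 91506250000 = 4.811216e+04
Step 3: Compute denominator: E * t^3 = 160 * 6^3 = 34560
Step 4: w0 = numerator / denominator = 4.811216e+04 / 34560 = 1.3921 um


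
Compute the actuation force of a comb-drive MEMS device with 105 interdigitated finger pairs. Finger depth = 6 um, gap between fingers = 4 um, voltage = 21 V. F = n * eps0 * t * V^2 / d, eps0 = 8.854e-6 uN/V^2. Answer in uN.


Step 1: Parameters: n=105, eps0=8.854e-6 uN/V^2, t=6 um, V=21 V, d=4 um
Step 2: V^2 = 441
Step 3: F = 105 * 8.854e-6 * 6 * 441 / 4
F = 0.615 uN


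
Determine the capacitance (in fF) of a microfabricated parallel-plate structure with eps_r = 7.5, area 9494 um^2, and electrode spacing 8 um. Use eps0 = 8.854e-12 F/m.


Step 1: Convert area to m^2: A = 9494e-12 m^2
Step 2: Convert gap to m: d = 8e-6 m
Step 3: C = eps0 * eps_r * A / d
C = 8.854e-12 * 7.5 * 9494e-12 / 8e-6
Step 4: Convert to fF (multiply by 1e15).
C = 78.81 fF


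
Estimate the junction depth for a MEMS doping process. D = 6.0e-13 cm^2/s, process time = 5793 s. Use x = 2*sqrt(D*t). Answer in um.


Step 1: Compute D*t = 6.0e-13 * 5793 = 3.4758e-09 cm^2
Step 2: sqrt(D*t) = 5.89559e-05 cm
Step 3: x = 2 * 5.89559e-05 cm = 1.179118e-04 cm
Step 4: Convert to um (1 cm = 1e4 um): x = 1.179 um


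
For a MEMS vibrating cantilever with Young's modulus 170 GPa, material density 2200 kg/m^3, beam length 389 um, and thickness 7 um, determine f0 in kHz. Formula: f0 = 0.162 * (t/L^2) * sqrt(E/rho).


Step 1: Convert units to SI.
t_SI = 7e-6 m, L_SI = 389e-6 m
Step 2: Calculate sqrt(E/rho).
sqrt(170e9 / 2200) = 8790.49 m/s
Step 3: Compute f0.
f0 = 0.162 * 7e-6 / (389e-6)^2 * 8790.49 = 65876.0 Hz = 65.88 kHz


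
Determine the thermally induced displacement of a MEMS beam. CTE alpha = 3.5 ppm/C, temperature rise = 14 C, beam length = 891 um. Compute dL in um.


Step 1: Convert CTE: alpha = 3.5 ppm/C = 3.5e-6 /C
Step 2: dL = 3.5e-6 * 14 * 891
dL = 0.0437 um


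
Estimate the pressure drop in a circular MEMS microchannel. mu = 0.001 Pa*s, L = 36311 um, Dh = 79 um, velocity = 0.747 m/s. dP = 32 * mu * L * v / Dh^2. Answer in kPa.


Step 1: Convert to SI: L = 36311e-6 m, Dh = 79e-6 m
Step 2: dP = 32 * 0.001 * 36311e-6 * 0.747 / (79e-6)^2
Step 3: dP = 139076.77 Pa
Step 4: Convert to kPa: dP = 139.08 kPa


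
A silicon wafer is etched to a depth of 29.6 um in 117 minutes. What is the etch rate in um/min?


Step 1: Etch rate = depth / time
Step 2: rate = 29.6 / 117
rate = 0.253 um/min


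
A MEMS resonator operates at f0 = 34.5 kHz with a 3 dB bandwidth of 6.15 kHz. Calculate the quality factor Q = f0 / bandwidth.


Step 1: Q = f0 / bandwidth
Step 2: Q = 34.5 / 6.15
Q = 5.6


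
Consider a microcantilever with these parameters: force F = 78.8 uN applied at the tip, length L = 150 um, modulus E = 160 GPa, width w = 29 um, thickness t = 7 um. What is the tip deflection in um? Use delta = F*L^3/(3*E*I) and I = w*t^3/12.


Step 1: Calculate the second moment of area.
I = w * t^3 / 12 = 29 * 7^3 / 12 = 828.9167 um^4
Step 2: Convert E to consistent units (1 GPa = 1000 uN/um^2).
E = 160 GPa = 160000 uN/um^2
Step 3: Calculate tip deflection.
delta = F * L^3 / (3 * E * I)
delta = 78.8 * 150^3 / (3 * 160000 * 828.9167)
delta = 0.6684 um


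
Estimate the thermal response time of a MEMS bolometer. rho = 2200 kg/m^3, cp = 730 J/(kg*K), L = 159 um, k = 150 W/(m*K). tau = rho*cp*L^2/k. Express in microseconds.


Step 1: Convert L to m: L = 159e-6 m
Step 2: L^2 = (159e-6)^2 = 2.5281e-08 m^2
Step 3: tau = 2200 * 730 * 2.5281e-08 / 150 = 2.7067524e-04 s
Step 4: Convert to microseconds (multiply by 1e6).
tau = 270.675 us


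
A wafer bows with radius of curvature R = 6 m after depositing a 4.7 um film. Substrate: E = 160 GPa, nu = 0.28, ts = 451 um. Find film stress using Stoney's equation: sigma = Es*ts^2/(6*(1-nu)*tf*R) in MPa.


Step 1: Compute numerator: Es * ts^2 = 160 * 451^2 = 32544160 (GPa*um^2)
Step 2: Compute denominator (R in um): 6*(1-nu)*tf*R = 6*0.72*4.7*6e6 = 121824000.0 (um^2)
Step 3: sigma (GPa) = 32544160 / 121824000.0 = 2.67141e-01 GPa
Step 4: Convert to MPa (x1000): sigma = 267.1 MPa


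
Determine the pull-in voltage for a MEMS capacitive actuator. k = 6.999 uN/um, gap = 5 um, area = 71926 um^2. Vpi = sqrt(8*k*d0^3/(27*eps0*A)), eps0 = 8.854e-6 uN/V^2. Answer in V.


Step 1: Compute numerator: 8 * k * d0^3 = 8 * 6.999 * 5^3 = 6999.0
Step 2: Compute denominator: 27 * eps0 * A = 27 * 8.854e-6 * 71926 = 17.194486
Step 3: Vpi = sqrt(6999.0 / 17.194486)
Vpi = 20.18 V


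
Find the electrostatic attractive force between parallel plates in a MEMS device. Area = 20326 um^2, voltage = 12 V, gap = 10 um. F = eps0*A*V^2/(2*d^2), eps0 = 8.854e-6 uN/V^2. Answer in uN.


Step 1: Identify parameters.
eps0 = 8.854e-6 uN/V^2, A = 20326 um^2, V = 12 V, d = 10 um
Step 2: Compute V^2 = 12^2 = 144
Step 3: Compute d^2 = 10^2 = 100
Step 4: F = 0.5 * 8.854e-6 * 20326 * 144 / 100
F = 0.13 uN


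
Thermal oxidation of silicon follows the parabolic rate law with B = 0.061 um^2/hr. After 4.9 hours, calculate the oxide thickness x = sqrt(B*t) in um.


Step 1: Compute B*t = 0.061 * 4.9 = 0.2989
Step 2: x = sqrt(0.2989)
x = 0.547 um


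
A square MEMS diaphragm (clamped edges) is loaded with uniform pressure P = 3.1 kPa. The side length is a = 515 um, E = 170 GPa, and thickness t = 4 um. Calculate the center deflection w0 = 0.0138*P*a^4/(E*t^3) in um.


Step 1: Convert pressure to compatible units (E is in GPa, so P in GPa).
P = 3.1 kPa = 3.1e-6 GPa
Step 2: Compute numerator: 0.0138 * P * a^4.
a^4 = 515^4 = 70344300625
numerator = 0.0138 * 3.1e-6 * 70344300625 = 3.00933e+03
Step 3: Compute denominator: E * t^3 = 170 * 4^3 = 10880
Step 4: w0 = numerator / denominator = 3.00933e+03 / 10880 = 0.2766 um


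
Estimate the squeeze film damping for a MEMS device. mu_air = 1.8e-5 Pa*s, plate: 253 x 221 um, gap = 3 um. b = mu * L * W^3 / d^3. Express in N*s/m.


Step 1: Convert to SI.
L = 253e-6 m, W = 221e-6 m, d = 3e-6 m
Step 2: W^3 = (221e-6)^3 = 1.08e-11 m^3
Step 3: d^3 = (3e-6)^3 = 2.70e-17 m^3
Step 4: b = 1.8e-5 * 253e-6 * 1.08e-11 / 2.70e-17
b = 1.82e-03 N*s/m


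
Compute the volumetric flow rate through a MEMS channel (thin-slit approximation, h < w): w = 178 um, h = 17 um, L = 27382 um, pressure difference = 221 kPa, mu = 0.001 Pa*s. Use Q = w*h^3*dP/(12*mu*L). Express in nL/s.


Step 1: Convert all dimensions to SI (meters).
w = 178e-6 m, h = 17e-6 m, L = 27382e-6 m, dP = 221e3 Pa
Step 2: Q = w * h^3 * dP / (12 * mu * L)
Q = 178e-6 * (17e-6)^3 * 221e3 / (12 * 0.001 * 27382e-6) = 5.8818322e-10 m^3/s
Step 3: Convert Q from m^3/s to nL/s (1 m^3 = 1e12 nL, so multiply by 1e12).
Q = 588.183 nL/s


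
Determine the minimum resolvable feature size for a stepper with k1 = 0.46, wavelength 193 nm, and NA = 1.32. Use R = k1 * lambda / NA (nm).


Step 1: Identify values: k1 = 0.46, lambda = 193 nm, NA = 1.32
Step 2: R = k1 * lambda / NA
R = 0.46 * 193 / 1.32
R = 67.3 nm


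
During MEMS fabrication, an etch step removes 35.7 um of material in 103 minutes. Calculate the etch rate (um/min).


Step 1: Etch rate = depth / time
Step 2: rate = 35.7 / 103
rate = 0.347 um/min


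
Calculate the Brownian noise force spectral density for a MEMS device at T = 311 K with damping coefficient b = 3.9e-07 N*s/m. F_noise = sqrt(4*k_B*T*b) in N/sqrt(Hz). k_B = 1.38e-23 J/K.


Step 1: Compute 4 * k_B * T * b
= 4 * 1.38e-23 * 311 * 3.9e-07
= 6.6952e-27 N^2/Hz
Step 2: F_noise = sqrt(6.6952e-27)
F_noise = 8.18e-14 N/sqrt(Hz)


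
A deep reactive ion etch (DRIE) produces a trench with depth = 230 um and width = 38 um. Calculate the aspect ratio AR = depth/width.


Step 1: AR = depth / width
Step 2: AR = 230 / 38
AR = 6.1


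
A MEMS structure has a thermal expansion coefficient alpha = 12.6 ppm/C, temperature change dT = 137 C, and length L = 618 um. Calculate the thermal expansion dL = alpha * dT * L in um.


Step 1: Convert CTE: alpha = 12.6 ppm/C = 12.6e-6 /C
Step 2: dL = 12.6e-6 * 137 * 618
dL = 1.0668 um


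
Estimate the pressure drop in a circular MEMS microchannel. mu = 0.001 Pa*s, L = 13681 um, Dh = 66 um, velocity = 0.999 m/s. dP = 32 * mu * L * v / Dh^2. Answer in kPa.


Step 1: Convert to SI: L = 13681e-6 m, Dh = 66e-6 m
Step 2: dP = 32 * 0.001 * 13681e-6 * 0.999 / (66e-6)^2
Step 3: dP = 100402.71 Pa
Step 4: Convert to kPa: dP = 100.4 kPa


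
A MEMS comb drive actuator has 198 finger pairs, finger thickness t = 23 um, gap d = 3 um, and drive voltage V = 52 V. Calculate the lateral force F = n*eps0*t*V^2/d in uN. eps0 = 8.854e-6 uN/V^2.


Step 1: Parameters: n=198, eps0=8.854e-6 uN/V^2, t=23 um, V=52 V, d=3 um
Step 2: V^2 = 2704
Step 3: F = 198 * 8.854e-6 * 23 * 2704 / 3
F = 36.343 uN


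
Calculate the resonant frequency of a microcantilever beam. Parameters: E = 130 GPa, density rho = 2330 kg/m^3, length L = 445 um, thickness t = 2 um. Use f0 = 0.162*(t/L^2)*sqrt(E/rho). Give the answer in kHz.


Step 1: Convert units to SI.
t_SI = 2e-6 m, L_SI = 445e-6 m
Step 2: Calculate sqrt(E/rho).
sqrt(130e9 / 2330) = 7469.54 m/s
Step 3: Compute f0.
f0 = 0.162 * 2e-6 / (445e-6)^2 * 7469.54 = 12221.3 Hz = 12.22 kHz


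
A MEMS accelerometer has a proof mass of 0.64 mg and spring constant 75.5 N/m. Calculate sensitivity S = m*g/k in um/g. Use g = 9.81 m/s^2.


Step 1: Convert mass: m = 0.64 mg = 6.40e-07 kg
Step 2: S = m * g / k = 6.40e-07 * 9.81 / 75.5
Step 3: S = 8.32e-08 m/g
Step 4: Convert to um/g: S = 0.083 um/g


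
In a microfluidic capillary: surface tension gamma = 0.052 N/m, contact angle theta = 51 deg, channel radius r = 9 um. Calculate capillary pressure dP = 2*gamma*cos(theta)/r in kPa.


Step 1: cos(51 deg) = 0.6293
Step 2: Convert r to m: r = 9e-6 m
Step 3: dP = 2 * 0.052 * 0.6293 / 9e-6 = 7271.9 Pa
Step 4: Convert Pa to kPa (divide by 1000).
dP = 7.27 kPa


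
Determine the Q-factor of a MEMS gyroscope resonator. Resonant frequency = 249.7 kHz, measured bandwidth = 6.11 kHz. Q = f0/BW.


Step 1: Q = f0 / bandwidth
Step 2: Q = 249.7 / 6.11
Q = 40.9


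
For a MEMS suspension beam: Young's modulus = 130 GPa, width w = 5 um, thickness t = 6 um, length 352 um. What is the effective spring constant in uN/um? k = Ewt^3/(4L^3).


Step 1: Convert E to consistent units (1 GPa = 1000 uN/um^2).
E = 130 GPa = 130000 uN/um^2
Step 2: Compute t^3 = 6^3 = 216
Step 3: Compute L^3 = 352^3 = 43614208
Step 4: k = 130000 * 5 * 216 / (4 * 43614208)
k = 0.8048 uN/um


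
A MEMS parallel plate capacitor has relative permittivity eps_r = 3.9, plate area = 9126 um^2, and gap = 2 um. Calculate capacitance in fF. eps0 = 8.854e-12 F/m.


Step 1: Convert area to m^2: A = 9126e-12 m^2
Step 2: Convert gap to m: d = 2e-6 m
Step 3: C = eps0 * eps_r * A / d
C = 8.854e-12 * 3.9 * 9126e-12 / 2e-6
Step 4: Convert to fF (multiply by 1e15).
C = 157.56 fF


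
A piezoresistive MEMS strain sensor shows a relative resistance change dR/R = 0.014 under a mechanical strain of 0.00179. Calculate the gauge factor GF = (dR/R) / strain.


Step 1: Identify values.
dR/R = 0.014, strain = 0.00179
Step 2: GF = (dR/R) / strain = 0.014 / 0.00179
GF = 7.8


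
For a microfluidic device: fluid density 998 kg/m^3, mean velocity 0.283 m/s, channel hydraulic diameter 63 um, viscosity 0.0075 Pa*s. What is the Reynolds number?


Step 1: Convert Dh to meters: Dh = 63e-6 m
Step 2: Re = rho * v * Dh / mu
Re = 998 * 0.283 * 63e-6 / 0.0075
Re = 2.372


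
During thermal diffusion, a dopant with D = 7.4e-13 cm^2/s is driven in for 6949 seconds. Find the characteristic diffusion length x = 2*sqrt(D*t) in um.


Step 1: Compute D*t = 7.4e-13 * 6949 = 5.14226e-09 cm^2
Step 2: sqrt(D*t) = 7.17096e-05 cm
Step 3: x = 2 * 7.17096e-05 cm = 1.434192e-04 cm
Step 4: Convert to um (1 cm = 1e4 um): x = 1.434 um


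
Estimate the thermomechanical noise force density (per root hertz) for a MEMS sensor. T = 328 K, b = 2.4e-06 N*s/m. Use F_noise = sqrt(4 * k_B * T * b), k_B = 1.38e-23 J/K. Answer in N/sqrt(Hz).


Step 1: Compute 4 * k_B * T * b
= 4 * 1.38e-23 * 328 * 2.4e-06
= 4.3453e-26 N^2/Hz
Step 2: F_noise = sqrt(4.3453e-26)
F_noise = 2.08e-13 N/sqrt(Hz)


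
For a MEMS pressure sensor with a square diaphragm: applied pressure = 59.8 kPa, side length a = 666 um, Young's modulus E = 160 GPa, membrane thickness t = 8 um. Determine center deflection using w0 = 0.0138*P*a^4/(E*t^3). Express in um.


Step 1: Convert pressure to compatible units (E is in GPa, so P in GPa).
P = 59.8 kPa = 59.8e-6 GPa
Step 2: Compute numerator: 0.0138 * P * a^4.
a^4 = 666^4 = 196741925136
numerator = 0.0138 * 59.8e-6 * 196741925136 = 1.623593e+05
Step 3: Compute denominator: E * t^3 = 160 * 8^3 = 81920
Step 4: w0 = numerator / denominator = 1.623593e+05 / 81920 = 1.9819 um


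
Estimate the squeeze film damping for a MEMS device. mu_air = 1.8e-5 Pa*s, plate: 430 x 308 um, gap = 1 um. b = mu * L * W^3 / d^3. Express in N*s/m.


Step 1: Convert to SI.
L = 430e-6 m, W = 308e-6 m, d = 1e-6 m
Step 2: W^3 = (308e-6)^3 = 2.92e-11 m^3
Step 3: d^3 = (1e-6)^3 = 1.00e-18 m^3
Step 4: b = 1.8e-5 * 430e-6 * 2.92e-11 / 1.00e-18
b = 2.26e-01 N*s/m


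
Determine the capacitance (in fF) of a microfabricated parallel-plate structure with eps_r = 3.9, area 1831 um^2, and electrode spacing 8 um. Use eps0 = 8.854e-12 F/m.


Step 1: Convert area to m^2: A = 1831e-12 m^2
Step 2: Convert gap to m: d = 8e-6 m
Step 3: C = eps0 * eps_r * A / d
C = 8.854e-12 * 3.9 * 1831e-12 / 8e-6
Step 4: Convert to fF (multiply by 1e15).
C = 7.9 fF


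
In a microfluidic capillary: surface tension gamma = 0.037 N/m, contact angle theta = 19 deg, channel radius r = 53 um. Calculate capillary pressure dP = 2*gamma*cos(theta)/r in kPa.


Step 1: cos(19 deg) = 0.9455
Step 2: Convert r to m: r = 53e-6 m
Step 3: dP = 2 * 0.037 * 0.9455 / 53e-6 = 1320.1 Pa
Step 4: Convert Pa to kPa (divide by 1000).
dP = 1.32 kPa


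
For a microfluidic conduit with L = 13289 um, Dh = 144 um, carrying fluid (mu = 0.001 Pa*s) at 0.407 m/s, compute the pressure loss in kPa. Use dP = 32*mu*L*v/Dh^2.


Step 1: Convert to SI: L = 13289e-6 m, Dh = 144e-6 m
Step 2: dP = 32 * 0.001 * 13289e-6 * 0.407 / (144e-6)^2
Step 3: dP = 8346.64 Pa
Step 4: Convert to kPa: dP = 8.35 kPa


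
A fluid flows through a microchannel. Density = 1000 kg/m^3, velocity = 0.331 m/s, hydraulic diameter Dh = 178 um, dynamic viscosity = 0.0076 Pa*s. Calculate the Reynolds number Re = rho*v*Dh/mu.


Step 1: Convert Dh to meters: Dh = 178e-6 m
Step 2: Re = rho * v * Dh / mu
Re = 1000 * 0.331 * 178e-6 / 0.0076
Re = 7.752


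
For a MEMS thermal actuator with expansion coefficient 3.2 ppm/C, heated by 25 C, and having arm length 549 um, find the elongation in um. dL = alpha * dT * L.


Step 1: Convert CTE: alpha = 3.2 ppm/C = 3.2e-6 /C
Step 2: dL = 3.2e-6 * 25 * 549
dL = 0.0439 um


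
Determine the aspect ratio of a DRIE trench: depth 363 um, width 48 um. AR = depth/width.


Step 1: AR = depth / width
Step 2: AR = 363 / 48
AR = 7.6


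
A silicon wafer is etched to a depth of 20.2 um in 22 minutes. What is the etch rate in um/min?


Step 1: Etch rate = depth / time
Step 2: rate = 20.2 / 22
rate = 0.918 um/min


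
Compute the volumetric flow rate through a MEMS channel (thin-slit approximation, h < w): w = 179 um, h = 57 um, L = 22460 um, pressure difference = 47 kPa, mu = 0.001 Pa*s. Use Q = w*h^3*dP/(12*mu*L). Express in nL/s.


Step 1: Convert all dimensions to SI (meters).
w = 179e-6 m, h = 57e-6 m, L = 22460e-6 m, dP = 47e3 Pa
Step 2: Q = w * h^3 * dP / (12 * mu * L)
Q = 179e-6 * (57e-6)^3 * 47e3 / (12 * 0.001 * 22460e-6) = 5.7807536e-09 m^3/s
Step 3: Convert Q from m^3/s to nL/s (1 m^3 = 1e12 nL, so multiply by 1e12).
Q = 5780.754 nL/s


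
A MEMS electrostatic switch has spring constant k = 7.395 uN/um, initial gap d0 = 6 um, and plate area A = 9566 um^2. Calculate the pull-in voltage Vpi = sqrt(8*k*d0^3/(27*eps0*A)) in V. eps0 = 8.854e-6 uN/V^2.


Step 1: Compute numerator: 8 * k * d0^3 = 8 * 7.395 * 6^3 = 12778.56
Step 2: Compute denominator: 27 * eps0 * A = 27 * 8.854e-6 * 9566 = 2.286829
Step 3: Vpi = sqrt(12778.56 / 2.286829)
Vpi = 74.75 V


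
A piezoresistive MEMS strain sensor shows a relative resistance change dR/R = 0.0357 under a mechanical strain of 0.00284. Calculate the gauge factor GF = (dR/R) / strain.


Step 1: Identify values.
dR/R = 0.0357, strain = 0.00284
Step 2: GF = (dR/R) / strain = 0.0357 / 0.00284
GF = 12.6


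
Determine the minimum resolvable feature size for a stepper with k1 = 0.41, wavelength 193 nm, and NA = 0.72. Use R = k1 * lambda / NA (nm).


Step 1: Identify values: k1 = 0.41, lambda = 193 nm, NA = 0.72
Step 2: R = k1 * lambda / NA
R = 0.41 * 193 / 0.72
R = 109.9 nm


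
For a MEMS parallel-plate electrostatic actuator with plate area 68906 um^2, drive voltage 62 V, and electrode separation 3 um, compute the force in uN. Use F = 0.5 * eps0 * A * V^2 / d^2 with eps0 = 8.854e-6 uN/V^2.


Step 1: Identify parameters.
eps0 = 8.854e-6 uN/V^2, A = 68906 um^2, V = 62 V, d = 3 um
Step 2: Compute V^2 = 62^2 = 3844
Step 3: Compute d^2 = 3^2 = 9
Step 4: F = 0.5 * 8.854e-6 * 68906 * 3844 / 9
F = 130.289 uN


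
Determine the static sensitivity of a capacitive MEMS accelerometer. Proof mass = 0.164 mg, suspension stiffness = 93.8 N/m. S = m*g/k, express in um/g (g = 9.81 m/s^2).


Step 1: Convert mass: m = 0.164 mg = 1.64e-07 kg
Step 2: S = m * g / k = 1.64e-07 * 9.81 / 93.8
Step 3: S = 1.72e-08 m/g
Step 4: Convert to um/g: S = 0.017 um/g


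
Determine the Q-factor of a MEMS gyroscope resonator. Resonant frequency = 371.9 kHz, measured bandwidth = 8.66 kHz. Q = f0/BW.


Step 1: Q = f0 / bandwidth
Step 2: Q = 371.9 / 8.66
Q = 42.9


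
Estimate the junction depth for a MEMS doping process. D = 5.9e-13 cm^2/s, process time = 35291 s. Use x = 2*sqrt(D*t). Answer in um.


Step 1: Compute D*t = 5.9e-13 * 35291 = 2.082169e-08 cm^2
Step 2: sqrt(D*t) = 1.44297e-04 cm
Step 3: x = 2 * 1.44297e-04 cm = 2.88594e-04 cm
Step 4: Convert to um (1 cm = 1e4 um): x = 2.886 um


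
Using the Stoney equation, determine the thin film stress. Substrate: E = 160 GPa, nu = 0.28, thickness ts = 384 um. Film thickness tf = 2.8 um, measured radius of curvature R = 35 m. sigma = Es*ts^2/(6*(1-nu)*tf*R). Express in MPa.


Step 1: Compute numerator: Es * ts^2 = 160 * 384^2 = 23592960 (GPa*um^2)
Step 2: Compute denominator (R in um): 6*(1-nu)*tf*R = 6*0.72*2.8*35e6 = 423360000.0 (um^2)
Step 3: sigma (GPa) = 23592960 / 423360000.0 = 5.5728e-02 GPa
Step 4: Convert to MPa (x1000): sigma = 55.7 MPa


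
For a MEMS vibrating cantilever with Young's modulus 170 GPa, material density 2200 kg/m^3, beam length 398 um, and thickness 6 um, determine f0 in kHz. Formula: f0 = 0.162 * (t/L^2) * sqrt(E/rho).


Step 1: Convert units to SI.
t_SI = 6e-6 m, L_SI = 398e-6 m
Step 2: Calculate sqrt(E/rho).
sqrt(170e9 / 2200) = 8790.49 m/s
Step 3: Compute f0.
f0 = 0.162 * 6e-6 / (398e-6)^2 * 8790.49 = 53940.3 Hz = 53.94 kHz


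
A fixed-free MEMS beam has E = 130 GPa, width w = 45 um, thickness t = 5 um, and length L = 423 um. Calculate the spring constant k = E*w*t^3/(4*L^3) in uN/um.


Step 1: Convert E to consistent units (1 GPa = 1000 uN/um^2).
E = 130 GPa = 130000 uN/um^2
Step 2: Compute t^3 = 5^3 = 125
Step 3: Compute L^3 = 423^3 = 75686967
Step 4: k = 130000 * 45 * 125 / (4 * 75686967)
k = 2.4154 uN/um


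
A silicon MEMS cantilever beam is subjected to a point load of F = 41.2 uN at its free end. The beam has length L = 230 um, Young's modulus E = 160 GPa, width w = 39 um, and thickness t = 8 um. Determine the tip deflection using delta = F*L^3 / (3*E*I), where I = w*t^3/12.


Step 1: Calculate the second moment of area.
I = w * t^3 / 12 = 39 * 8^3 / 12 = 1664.0 um^4
Step 2: Convert E to consistent units (1 GPa = 1000 uN/um^2).
E = 160 GPa = 160000 uN/um^2
Step 3: Calculate tip deflection.
delta = F * L^3 / (3 * E * I)
delta = 41.2 * 230^3 / (3 * 160000 * 1664.0)
delta = 0.6276 um


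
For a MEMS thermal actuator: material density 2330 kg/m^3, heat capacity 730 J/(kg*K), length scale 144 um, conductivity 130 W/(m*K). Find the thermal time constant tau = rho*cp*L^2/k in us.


Step 1: Convert L to m: L = 144e-6 m
Step 2: L^2 = (144e-6)^2 = 2.0736e-08 m^2
Step 3: tau = 2330 * 730 * 2.0736e-08 / 130 = 2.7130663e-04 s
Step 4: Convert to microseconds (multiply by 1e6).
tau = 271.307 us


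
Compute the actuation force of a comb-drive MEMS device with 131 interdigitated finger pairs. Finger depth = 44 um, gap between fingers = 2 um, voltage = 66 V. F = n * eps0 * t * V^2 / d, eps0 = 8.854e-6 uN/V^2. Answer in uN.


Step 1: Parameters: n=131, eps0=8.854e-6 uN/V^2, t=44 um, V=66 V, d=2 um
Step 2: V^2 = 4356
Step 3: F = 131 * 8.854e-6 * 44 * 4356 / 2
F = 111.153 uN


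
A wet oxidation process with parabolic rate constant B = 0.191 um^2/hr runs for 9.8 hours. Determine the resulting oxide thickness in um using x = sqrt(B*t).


Step 1: Compute B*t = 0.191 * 9.8 = 1.8718
Step 2: x = sqrt(1.8718)
x = 1.368 um


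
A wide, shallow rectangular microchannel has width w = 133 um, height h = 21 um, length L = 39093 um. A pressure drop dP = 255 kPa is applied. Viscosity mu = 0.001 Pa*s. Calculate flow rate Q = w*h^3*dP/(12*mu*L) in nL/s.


Step 1: Convert all dimensions to SI (meters).
w = 133e-6 m, h = 21e-6 m, L = 39093e-6 m, dP = 255e3 Pa
Step 2: Q = w * h^3 * dP / (12 * mu * L)
Q = 133e-6 * (21e-6)^3 * 255e3 / (12 * 0.001 * 39093e-6) = 6.695291e-10 m^3/s
Step 3: Convert Q from m^3/s to nL/s (1 m^3 = 1e12 nL, so multiply by 1e12).
Q = 669.529 nL/s


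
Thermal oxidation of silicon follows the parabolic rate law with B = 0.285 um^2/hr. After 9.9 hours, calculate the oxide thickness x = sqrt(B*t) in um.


Step 1: Compute B*t = 0.285 * 9.9 = 2.8215
Step 2: x = sqrt(2.8215)
x = 1.68 um


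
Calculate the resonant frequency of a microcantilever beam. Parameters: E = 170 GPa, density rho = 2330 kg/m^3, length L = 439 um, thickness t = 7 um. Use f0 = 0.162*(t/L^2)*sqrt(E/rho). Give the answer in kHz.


Step 1: Convert units to SI.
t_SI = 7e-6 m, L_SI = 439e-6 m
Step 2: Calculate sqrt(E/rho).
sqrt(170e9 / 2330) = 8541.74 m/s
Step 3: Compute f0.
f0 = 0.162 * 7e-6 / (439e-6)^2 * 8541.74 = 50260.9 Hz = 50.26 kHz


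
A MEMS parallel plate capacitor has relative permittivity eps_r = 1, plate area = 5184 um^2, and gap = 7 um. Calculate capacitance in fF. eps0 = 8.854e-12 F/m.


Step 1: Convert area to m^2: A = 5184e-12 m^2
Step 2: Convert gap to m: d = 7e-6 m
Step 3: C = eps0 * eps_r * A / d
C = 8.854e-12 * 1 * 5184e-12 / 7e-6
Step 4: Convert to fF (multiply by 1e15).
C = 6.56 fF


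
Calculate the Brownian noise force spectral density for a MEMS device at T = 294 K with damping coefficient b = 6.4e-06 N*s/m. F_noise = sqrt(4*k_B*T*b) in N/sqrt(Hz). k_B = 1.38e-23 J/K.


Step 1: Compute 4 * k_B * T * b
= 4 * 1.38e-23 * 294 * 6.4e-06
= 1.0386e-25 N^2/Hz
Step 2: F_noise = sqrt(1.0386e-25)
F_noise = 3.22e-13 N/sqrt(Hz)


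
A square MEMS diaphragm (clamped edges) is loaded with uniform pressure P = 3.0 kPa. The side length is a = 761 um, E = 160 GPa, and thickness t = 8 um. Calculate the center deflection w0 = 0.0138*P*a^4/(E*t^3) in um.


Step 1: Convert pressure to compatible units (E is in GPa, so P in GPa).
P = 3.0 kPa = 3.0e-6 GPa
Step 2: Compute numerator: 0.0138 * P * a^4.
a^4 = 761^4 = 335381132641
numerator = 0.0138 * 3.0e-6 * 335381132641 = 1.38848e+04
Step 3: Compute denominator: E * t^3 = 160 * 8^3 = 81920
Step 4: w0 = numerator / denominator = 1.38848e+04 / 81920 = 0.1695 um


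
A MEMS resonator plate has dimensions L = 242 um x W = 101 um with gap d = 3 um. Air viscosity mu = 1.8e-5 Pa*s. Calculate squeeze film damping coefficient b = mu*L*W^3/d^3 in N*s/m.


Step 1: Convert to SI.
L = 242e-6 m, W = 101e-6 m, d = 3e-6 m
Step 2: W^3 = (101e-6)^3 = 1.03e-12 m^3
Step 3: d^3 = (3e-6)^3 = 2.70e-17 m^3
Step 4: b = 1.8e-5 * 242e-6 * 1.03e-12 / 2.70e-17
b = 1.66e-04 N*s/m


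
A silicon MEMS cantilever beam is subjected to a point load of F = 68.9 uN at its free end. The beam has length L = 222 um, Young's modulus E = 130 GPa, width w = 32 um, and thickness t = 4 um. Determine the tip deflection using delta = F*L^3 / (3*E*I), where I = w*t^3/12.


Step 1: Calculate the second moment of area.
I = w * t^3 / 12 = 32 * 4^3 / 12 = 170.6667 um^4
Step 2: Convert E to consistent units (1 GPa = 1000 uN/um^2).
E = 130 GPa = 130000 uN/um^2
Step 3: Calculate tip deflection.
delta = F * L^3 / (3 * E * I)
delta = 68.9 * 222^3 / (3 * 130000 * 170.6667)
delta = 11.3257 um


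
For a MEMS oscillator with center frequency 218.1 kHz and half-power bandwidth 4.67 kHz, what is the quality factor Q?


Step 1: Q = f0 / bandwidth
Step 2: Q = 218.1 / 4.67
Q = 46.7


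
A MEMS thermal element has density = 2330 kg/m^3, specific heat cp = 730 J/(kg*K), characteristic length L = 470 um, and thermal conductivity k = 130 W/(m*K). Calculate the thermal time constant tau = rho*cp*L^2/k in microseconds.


Step 1: Convert L to m: L = 470e-6 m
Step 2: L^2 = (470e-6)^2 = 2.209e-07 m^2
Step 3: tau = 2330 * 730 * 2.209e-07 / 130 = 2.89022162e-03 s
Step 4: Convert to microseconds (multiply by 1e6).
tau = 2890.222 us
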